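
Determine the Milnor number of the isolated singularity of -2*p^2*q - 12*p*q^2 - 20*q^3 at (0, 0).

4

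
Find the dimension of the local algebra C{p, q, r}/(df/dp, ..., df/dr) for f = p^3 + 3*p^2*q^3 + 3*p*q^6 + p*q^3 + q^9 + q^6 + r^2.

7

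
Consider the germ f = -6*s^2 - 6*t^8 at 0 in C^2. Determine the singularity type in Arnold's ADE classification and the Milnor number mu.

Type A_{7}, Milnor number mu = 7.

The Hessian of f at 0 is [[-12, 0], [0, 0]] with rank 1, so corank 1. A Groebner basis of the Jacobian ideal J(f) in C{s,t} is {t^7, s}; counting standard monomials gives mu = 7. Corank 1: A-series; mu = 7 gives A_7.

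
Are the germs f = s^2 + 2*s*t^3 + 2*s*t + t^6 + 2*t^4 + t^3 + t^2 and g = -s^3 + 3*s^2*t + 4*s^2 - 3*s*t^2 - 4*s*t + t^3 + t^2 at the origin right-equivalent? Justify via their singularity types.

Yes.

The Hessian of f at 0 has rank 1. Corank 1: A-series; mu = 2 gives A_2. The Hessian of g at 0 has rank 1. Corank 1: A-series; mu = 2 gives A_2. Both have type A_2, hence right-equivalent.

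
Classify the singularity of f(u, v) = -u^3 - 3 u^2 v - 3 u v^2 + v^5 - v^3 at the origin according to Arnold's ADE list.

E8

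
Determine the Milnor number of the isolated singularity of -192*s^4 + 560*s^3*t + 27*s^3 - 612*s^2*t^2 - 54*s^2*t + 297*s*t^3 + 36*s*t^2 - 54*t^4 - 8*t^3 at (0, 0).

7

The Hessian of f at 0 is [[0, 0], [0, 0]] with rank 0, so corank 2. A Groebner basis of the Jacobian ideal J(f) in C{s,t} is {19683*s^2/16 - 6561*s*t/4 + t^4 + 27*t^3/16 + 2187*t^2/4, s^3 - 459*s^2/8 + 153*s*t/2 - 3*t^3/8 - 51*t^2/2, s^2*t - 891*s^2/16 + 297*s*t/4 - 25*t^3/48 - 99*t^2/4, -81*s^2/2 + s*t^2 + 54*s*t - 13*t^3/18 - 18*t^2}; counting standard monomials gives mu = 7. Corank 2; j^3 = (3*s - 2*t)^3 is a perfect cube, so E-series; the 4-jet and mu = 7 give E_7.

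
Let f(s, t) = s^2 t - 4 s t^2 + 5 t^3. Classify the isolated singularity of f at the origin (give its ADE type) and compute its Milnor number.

Type D_{4}, Milnor number mu = 4.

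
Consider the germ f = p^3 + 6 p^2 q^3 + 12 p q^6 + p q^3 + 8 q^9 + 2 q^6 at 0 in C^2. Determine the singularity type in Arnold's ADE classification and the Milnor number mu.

The Hessian of f at 0 has rank 0. Corank 2; j^3 = p^3 is a perfect cube, so E-series; the 4-jet and mu = 7 give E_7.

Type E_7, Milnor number mu = 7.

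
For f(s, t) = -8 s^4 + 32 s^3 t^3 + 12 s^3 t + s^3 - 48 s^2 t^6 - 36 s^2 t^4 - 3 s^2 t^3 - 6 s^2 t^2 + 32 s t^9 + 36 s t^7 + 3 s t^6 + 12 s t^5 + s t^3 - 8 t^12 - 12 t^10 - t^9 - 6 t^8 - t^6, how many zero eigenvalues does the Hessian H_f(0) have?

2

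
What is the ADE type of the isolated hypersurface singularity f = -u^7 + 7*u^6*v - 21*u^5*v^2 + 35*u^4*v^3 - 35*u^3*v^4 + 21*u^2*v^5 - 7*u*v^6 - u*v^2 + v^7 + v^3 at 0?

D_{8}

The Hessian of f at 0 is [[0, 0], [0, 0]] with rank 0, so corank 2. A Groebner basis of the Jacobian ideal J(f) in C{u,v} is {u^6 + v^2/7, v^3, u*v - v^2}; counting standard monomials gives mu = 8. Corank 2; j^3 = -v^2*(u - v) has shape L^2 M (L != M), so D-series; mu = 8 gives D_8.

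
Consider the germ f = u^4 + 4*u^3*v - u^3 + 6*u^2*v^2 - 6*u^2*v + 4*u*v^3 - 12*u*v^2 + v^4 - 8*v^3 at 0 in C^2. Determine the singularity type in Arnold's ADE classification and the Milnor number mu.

The Hessian of f at 0 has rank 0. Corank 2; j^3 = -(u + 2*v)^3 is a perfect cube, so E-series; the 4-jet and mu = 6 give E_6.

Type E_{6}, Milnor number mu = 6.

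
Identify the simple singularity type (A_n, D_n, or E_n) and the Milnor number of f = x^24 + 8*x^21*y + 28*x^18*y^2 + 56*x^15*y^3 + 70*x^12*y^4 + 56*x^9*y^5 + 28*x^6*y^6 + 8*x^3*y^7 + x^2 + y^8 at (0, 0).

Type A7, Milnor number mu = 7.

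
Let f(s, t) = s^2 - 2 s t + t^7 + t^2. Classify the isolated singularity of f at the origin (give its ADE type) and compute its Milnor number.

Type A6, Milnor number mu = 6.

The Hessian of f at 0 is [[2, -2], [-2, 2]] with rank 1, so corank 1. A Groebner basis of the Jacobian ideal J(f) in C{s,t} is {t^6, s - t}; counting standard monomials gives mu = 6. Corank 1: A-series; mu = 6 gives A_6.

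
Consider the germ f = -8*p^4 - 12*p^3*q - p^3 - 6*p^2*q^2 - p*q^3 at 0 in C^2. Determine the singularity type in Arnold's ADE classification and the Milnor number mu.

The Hessian of f at 0 is [[0, 0], [0, 0]] with rank 0, so corank 2. A Groebner basis of the Jacobian ideal J(f) in C{p,q} is {3*p^2/4 + q^4 + q^3/4, p^3, p^2*q - p^2/4 - q^3/12, p^2 + p*q^2 + q^3/3}; counting standard monomials gives mu = 7. Corank 2; j^3 = -p^3 is a perfect cube, so E-series; the 4-jet and mu = 7 give E_7.

Type E_{7}, Milnor number mu = 7.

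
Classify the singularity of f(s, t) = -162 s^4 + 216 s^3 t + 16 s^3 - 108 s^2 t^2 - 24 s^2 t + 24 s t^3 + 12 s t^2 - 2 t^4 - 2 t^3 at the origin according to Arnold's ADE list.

E6

The Hessian of f at 0 is [[0, 0], [0, 0]] with rank 0, so corank 2. A Groebner basis of the Jacobian ideal J(f) in C{s,t} is {t^4, s*t^2 - 4*t^3/9, s^2 - s*t + t^2/4}; counting standard monomials gives mu = 6. Corank 2; j^3 = 2*(2*s - t)^3 is a perfect cube, so E-series; the 4-jet and mu = 6 give E_6.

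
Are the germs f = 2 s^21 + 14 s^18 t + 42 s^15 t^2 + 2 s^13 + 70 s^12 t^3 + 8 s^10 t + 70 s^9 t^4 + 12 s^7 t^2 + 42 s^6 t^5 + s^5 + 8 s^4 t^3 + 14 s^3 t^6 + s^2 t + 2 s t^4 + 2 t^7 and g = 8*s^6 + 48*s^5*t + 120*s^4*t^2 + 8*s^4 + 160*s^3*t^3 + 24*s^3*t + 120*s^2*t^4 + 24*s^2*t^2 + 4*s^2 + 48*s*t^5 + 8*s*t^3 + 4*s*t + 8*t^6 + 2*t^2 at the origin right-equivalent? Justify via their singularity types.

No.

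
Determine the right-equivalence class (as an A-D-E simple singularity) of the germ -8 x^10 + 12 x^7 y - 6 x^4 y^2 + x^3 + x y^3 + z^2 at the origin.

E_{7}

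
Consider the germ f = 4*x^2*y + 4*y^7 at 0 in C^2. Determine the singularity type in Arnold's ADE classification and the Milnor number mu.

The Hessian of f at 0 is [[0, 0], [0, 0]] with rank 0, so corank 2. A Groebner basis of the Jacobian ideal J(f) in C{x,y} is {x^2/7 + y^6, x^3, x*y}; counting standard monomials gives mu = 8. Corank 2; j^3 = 4*x^2*y has shape L^2 M (L != M), so D-series; mu = 8 gives D_8.

Type D8, Milnor number mu = 8.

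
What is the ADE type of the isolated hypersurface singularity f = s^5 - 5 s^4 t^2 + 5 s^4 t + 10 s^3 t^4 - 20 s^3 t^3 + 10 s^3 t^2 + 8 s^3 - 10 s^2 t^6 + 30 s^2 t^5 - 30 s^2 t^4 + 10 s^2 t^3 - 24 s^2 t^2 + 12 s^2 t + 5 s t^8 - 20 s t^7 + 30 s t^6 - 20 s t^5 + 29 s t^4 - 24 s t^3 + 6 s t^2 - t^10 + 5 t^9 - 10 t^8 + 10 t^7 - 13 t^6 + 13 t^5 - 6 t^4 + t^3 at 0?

The Hessian of f at 0 is [[0, 0], [0, 0]] with rank 0, so corank 2. A Groebner basis of the Jacobian ideal J(f) in C{s,t} is {-5*s^2/8 + s*t^3 + 5*s*t^2/4 - 5*s*t/8 + 5*t^3/8 - 5*t^2/32, s^2 - 2*s*t^2 + s*t + t^4 - t^3 + t^2/4, s^3 + 3*s^2/8 - 3*s*t^2/2 + 3*s*t/8 - 5*t^3/8 + 3*t^2/32, s^2*t - s^2/4 + 3*s*t^2/2 - s*t/4 + t^3/2 - t^2/16}; counting standard monomials gives mu = 8. Corank 2; j^3 = (2*s + t)^3 is a perfect cube, so E-series; the 5-jet and mu = 8 give E_8.

E_{8}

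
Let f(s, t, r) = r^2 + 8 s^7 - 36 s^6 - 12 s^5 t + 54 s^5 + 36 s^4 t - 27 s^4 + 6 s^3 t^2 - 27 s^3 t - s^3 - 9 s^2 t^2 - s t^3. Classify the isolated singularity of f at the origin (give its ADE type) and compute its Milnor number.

The Hessian of f at 0 has rank 1. Corank 2; j^3 = -s^3 is a perfect cube, so E-series; the 4-jet and mu = 7 give E_7.

Type E_{7}, Milnor number mu = 7.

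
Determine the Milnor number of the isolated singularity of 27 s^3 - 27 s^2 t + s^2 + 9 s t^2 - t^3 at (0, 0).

The Hessian of f at 0 has rank 1. Corank 1: A-series; mu = 2 gives A_2.

2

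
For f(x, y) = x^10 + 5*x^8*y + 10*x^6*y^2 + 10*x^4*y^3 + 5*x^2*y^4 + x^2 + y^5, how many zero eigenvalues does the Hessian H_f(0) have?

1

Hessian at 0 has rank 1.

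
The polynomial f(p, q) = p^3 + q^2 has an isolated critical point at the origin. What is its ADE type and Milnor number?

Type A2, Milnor number mu = 2.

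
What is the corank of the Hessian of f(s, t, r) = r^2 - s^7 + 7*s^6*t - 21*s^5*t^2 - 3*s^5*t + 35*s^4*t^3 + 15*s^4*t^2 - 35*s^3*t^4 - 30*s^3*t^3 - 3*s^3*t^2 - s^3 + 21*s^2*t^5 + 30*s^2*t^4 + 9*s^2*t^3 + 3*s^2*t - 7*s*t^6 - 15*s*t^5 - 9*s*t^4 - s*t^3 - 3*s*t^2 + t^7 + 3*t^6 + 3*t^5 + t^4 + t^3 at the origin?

2

Hessian at 0 has rank 1.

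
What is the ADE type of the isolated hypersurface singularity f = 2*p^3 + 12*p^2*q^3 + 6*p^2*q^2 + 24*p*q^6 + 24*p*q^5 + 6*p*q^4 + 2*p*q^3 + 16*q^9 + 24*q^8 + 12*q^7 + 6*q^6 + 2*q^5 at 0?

E_7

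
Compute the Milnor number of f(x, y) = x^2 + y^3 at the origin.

2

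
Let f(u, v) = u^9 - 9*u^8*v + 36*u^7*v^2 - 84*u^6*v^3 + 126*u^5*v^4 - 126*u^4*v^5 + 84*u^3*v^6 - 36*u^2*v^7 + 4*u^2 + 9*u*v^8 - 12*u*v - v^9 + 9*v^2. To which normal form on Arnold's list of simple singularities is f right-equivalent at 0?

The Hessian of f at 0 has rank 1. Corank 1: A-series; mu = 8 gives A_8.

A_8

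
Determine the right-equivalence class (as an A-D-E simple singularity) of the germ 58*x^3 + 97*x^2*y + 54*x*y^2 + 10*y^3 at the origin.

D4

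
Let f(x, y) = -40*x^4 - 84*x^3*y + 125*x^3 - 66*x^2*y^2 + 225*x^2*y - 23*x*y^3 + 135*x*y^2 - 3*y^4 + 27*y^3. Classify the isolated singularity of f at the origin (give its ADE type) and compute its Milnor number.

The Hessian of f at 0 is [[0, 0], [0, 0]] with rank 0, so corank 2. A Groebner basis of the Jacobian ideal J(f) in C{x,y} is {1171875*x^2/4 + 703125*x*y/2 + y^4 + 125*y^3/4 + 421875*y^2/4, x^3 - 2475*x^2/4 - 1485*x*y/2 + 3*y^3/20 - 891*y^2/4, x^2*y + 2875*x^2/4 + 1725*x*y/2 - 17*y^3/60 + 1035*y^2/4, -625*x^2 + x*y^2 - 750*x*y + 8*y^3/15 - 225*y^2}; counting standard monomials gives mu = 7. Corank 2; j^3 = (5*x + 3*y)^3 is a perfect cube, so E-series; the 4-jet and mu = 7 give E_7.

Type E_7, Milnor number mu = 7.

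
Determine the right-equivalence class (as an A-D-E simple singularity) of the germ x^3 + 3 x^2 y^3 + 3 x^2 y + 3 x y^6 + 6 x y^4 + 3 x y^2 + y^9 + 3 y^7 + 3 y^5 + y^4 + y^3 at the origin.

E6

The Hessian of f at 0 has rank 0. Corank 2; j^3 = (x + y)^3 is a perfect cube, so E-series; the 4-jet and mu = 6 give E_6.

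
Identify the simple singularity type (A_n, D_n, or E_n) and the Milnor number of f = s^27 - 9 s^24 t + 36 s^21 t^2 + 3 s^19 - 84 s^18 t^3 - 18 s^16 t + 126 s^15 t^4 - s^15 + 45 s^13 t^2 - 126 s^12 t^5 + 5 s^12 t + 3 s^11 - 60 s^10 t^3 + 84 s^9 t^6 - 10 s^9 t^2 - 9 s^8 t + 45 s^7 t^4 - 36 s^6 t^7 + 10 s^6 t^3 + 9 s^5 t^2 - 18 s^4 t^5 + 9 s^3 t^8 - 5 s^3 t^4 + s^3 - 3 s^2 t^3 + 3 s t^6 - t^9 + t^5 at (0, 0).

Type E8, Milnor number mu = 8.

The Hessian of f at 0 has rank 0. Corank 2; j^3 = s^3 is a perfect cube, so E-series; the 5-jet and mu = 8 give E_8.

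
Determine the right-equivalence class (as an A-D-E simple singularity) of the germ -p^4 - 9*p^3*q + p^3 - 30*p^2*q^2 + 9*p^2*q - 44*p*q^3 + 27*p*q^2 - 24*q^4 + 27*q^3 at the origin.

E_{7}

The Hessian of f at 0 has rank 0. Corank 2; j^3 = (p + 3*q)^3 is a perfect cube, so E-series; the 4-jet and mu = 7 give E_7.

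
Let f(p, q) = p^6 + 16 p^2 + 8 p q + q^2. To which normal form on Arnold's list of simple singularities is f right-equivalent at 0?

A_5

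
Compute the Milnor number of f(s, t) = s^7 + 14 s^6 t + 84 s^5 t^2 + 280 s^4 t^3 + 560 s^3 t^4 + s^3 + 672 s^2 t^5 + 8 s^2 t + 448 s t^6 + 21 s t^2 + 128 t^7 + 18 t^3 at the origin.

8

The Hessian of f at 0 has rank 0. Corank 2; j^3 = (s + 2*t)*(s + 3*t)^2 has shape L^2 M (L != M), so D-series; mu = 8 gives D_8.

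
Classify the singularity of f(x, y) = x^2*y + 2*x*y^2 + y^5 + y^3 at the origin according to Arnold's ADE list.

The Hessian of f at 0 has rank 0. Corank 2; j^3 = y*(x + y)^2 has shape L^2 M (L != M), so D-series; mu = 6 gives D_6.

D_{6}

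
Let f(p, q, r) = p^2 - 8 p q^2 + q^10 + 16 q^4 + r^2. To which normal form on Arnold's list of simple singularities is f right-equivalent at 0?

The Hessian of f at 0 has rank 2. Corank 1: A-series; mu = 9 gives A_9.

A_9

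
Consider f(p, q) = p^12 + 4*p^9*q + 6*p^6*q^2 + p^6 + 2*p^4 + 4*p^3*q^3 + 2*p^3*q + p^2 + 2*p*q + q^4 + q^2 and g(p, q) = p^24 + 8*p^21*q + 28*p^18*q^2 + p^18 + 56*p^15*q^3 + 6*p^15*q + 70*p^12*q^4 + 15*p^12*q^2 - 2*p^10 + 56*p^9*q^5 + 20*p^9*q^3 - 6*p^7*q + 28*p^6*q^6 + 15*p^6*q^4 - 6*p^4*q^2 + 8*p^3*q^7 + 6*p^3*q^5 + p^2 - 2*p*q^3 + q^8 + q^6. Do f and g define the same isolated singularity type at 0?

No.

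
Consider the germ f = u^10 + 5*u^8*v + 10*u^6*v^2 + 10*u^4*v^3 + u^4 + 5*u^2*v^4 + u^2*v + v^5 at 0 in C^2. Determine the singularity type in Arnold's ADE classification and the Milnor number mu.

Type D_{6}, Milnor number mu = 6.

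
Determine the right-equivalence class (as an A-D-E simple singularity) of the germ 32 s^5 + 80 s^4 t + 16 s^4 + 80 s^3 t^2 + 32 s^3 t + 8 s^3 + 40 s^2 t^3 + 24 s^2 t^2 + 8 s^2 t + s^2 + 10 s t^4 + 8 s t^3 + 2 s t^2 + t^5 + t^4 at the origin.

A_4

The Hessian of f at 0 is [[2, 0], [0, 0]] with rank 1, so corank 1. A Groebner basis of the Jacobian ideal J(f) in C{s,t} is {-s/4 + t^3 - t^2/4, s^2, s*t + s/4 + t^2/4}; counting standard monomials gives mu = 4. Corank 1: A-series; mu = 4 gives A_4.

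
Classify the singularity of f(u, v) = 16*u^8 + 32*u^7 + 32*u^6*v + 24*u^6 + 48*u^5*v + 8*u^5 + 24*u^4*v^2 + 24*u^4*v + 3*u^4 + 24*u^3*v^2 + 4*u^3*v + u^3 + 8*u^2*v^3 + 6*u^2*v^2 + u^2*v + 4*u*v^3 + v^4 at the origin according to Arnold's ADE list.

D_{5}

The Hessian of f at 0 has rank 0. Corank 2; j^3 = u^2*(u + v) has shape L^2 M (L != M), so D-series; mu = 5 gives D_5.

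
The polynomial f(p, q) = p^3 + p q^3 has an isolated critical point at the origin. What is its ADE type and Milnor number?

Type E_{7}, Milnor number mu = 7.

The Hessian of f at 0 is [[0, 0], [0, 0]] with rank 0, so corank 2. A Groebner basis of the Jacobian ideal J(f) in C{p,q} is {p^3, p*q^2, 3*p^2 + q^3}; counting standard monomials gives mu = 7. Corank 2; j^3 = p^3 is a perfect cube, so E-series; the 4-jet and mu = 7 give E_7.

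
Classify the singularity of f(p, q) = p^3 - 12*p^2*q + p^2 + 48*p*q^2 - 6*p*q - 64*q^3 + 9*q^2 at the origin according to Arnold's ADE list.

A_2

The Hessian of f at 0 has rank 1. Corank 1: A-series; mu = 2 gives A_2.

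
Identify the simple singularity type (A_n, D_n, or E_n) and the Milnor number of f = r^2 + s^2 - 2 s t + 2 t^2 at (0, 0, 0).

Type A_1, Milnor number mu = 1.

The Hessian of f at 0 has rank 3. Corank 0: nondegenerate Morse point, so A_1.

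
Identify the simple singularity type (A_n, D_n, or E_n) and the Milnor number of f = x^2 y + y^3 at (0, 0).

Type D_{4}, Milnor number mu = 4.

The Hessian of f at 0 has rank 0. Corank 2; j^3 = y*(x^2 + y^2) splits into three distinct lines over C (the quadratic factor has nonzero discriminant), so D_4.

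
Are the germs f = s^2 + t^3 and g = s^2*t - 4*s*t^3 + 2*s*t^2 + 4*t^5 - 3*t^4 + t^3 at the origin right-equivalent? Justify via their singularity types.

No.

The Hessian of f at 0 has rank 1. Corank 1: A-series; mu = 2 gives A_2. The Hessian of g at 0 has rank 0. Corank 2; j^3 = t*(s + t)^2 has shape L^2 M (L != M), so D-series; mu = 5 gives D_5. f is A_2 but g is D_5, hence not right-equivalent.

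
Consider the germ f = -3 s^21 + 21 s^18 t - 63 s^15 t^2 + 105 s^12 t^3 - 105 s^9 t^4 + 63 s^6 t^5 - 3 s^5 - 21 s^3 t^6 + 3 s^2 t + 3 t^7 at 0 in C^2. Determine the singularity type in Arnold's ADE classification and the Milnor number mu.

Type D8, Milnor number mu = 8.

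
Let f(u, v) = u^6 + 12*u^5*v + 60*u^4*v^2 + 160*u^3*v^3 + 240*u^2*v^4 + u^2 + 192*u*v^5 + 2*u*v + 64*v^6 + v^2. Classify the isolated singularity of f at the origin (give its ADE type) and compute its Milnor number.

The Hessian of f at 0 has rank 1. Corank 1: A-series; mu = 5 gives A_5.

Type A5, Milnor number mu = 5.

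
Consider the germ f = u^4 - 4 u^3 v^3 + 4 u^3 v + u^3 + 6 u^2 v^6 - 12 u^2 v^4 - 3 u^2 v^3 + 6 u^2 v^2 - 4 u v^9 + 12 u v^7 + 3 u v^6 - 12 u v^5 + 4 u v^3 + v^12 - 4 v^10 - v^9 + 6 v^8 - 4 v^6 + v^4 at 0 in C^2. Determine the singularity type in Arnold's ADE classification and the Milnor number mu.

The Hessian of f at 0 has rank 0. Corank 2; j^3 = u^3 is a perfect cube, so E-series; the 4-jet and mu = 6 give E_6.

Type E_6, Milnor number mu = 6.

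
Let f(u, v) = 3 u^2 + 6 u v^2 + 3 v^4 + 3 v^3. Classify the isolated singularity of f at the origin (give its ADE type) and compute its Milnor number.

Type A2, Milnor number mu = 2.

The Hessian of f at 0 is [[6, 0], [0, 0]] with rank 1, so corank 1. A Groebner basis of the Jacobian ideal J(f) in C{u,v} is {v^2, u}; counting standard monomials gives mu = 2. Corank 1: A-series; mu = 2 gives A_2.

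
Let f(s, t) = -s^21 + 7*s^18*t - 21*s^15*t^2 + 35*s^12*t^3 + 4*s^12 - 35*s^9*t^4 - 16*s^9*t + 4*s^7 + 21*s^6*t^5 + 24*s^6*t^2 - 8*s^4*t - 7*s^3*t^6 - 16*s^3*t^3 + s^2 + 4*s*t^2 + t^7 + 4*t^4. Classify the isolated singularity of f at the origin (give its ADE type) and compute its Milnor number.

The Hessian of f at 0 is [[2, 0], [0, 0]] with rank 1, so corank 1. A Groebner basis of the Jacobian ideal J(f) in C{s,t} is {s^3, s/2 + t^2}; counting standard monomials gives mu = 6. Corank 1: A-series; mu = 6 gives A_6.

Type A_6, Milnor number mu = 6.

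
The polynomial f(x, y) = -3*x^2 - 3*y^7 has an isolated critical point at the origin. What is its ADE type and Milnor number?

The Hessian of f at 0 has rank 1. Corank 1: A-series; mu = 6 gives A_6.

Type A6, Milnor number mu = 6.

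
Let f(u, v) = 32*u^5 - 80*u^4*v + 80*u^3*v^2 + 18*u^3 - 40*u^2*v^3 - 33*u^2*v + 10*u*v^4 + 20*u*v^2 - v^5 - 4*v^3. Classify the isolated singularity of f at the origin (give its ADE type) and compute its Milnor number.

Type D_{6}, Milnor number mu = 6.

The Hessian of f at 0 is [[0, 0], [0, 0]] with rank 0, so corank 2. A Groebner basis of the Jacobian ideal J(f) in C{u,v} is {-243*u*v/10 + v^4 + 81*v^2/5, u*v^2 - 2*v^3/3, u^2 - 7*u*v/6 + v^2/3}; counting standard monomials gives mu = 6. Corank 2; j^3 = (2*u - v)*(3*u - 2*v)^2 has shape L^2 M (L != M), so D-series; mu = 6 gives D_6.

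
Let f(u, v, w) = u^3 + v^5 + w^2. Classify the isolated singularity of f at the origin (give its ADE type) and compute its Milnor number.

Type E_{8}, Milnor number mu = 8.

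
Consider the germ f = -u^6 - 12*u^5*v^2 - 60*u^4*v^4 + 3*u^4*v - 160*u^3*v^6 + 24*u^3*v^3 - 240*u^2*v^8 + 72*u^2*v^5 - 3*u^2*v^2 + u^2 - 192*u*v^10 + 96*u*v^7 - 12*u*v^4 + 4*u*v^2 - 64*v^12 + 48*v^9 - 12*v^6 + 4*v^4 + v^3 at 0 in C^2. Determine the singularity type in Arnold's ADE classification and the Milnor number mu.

The Hessian of f at 0 is [[2, 0], [0, 0]] with rank 1, so corank 1. A Groebner basis of the Jacobian ideal J(f) in C{u,v} is {v^2, u}; counting standard monomials gives mu = 2. Corank 1: A-series; mu = 2 gives A_2.

Type A2, Milnor number mu = 2.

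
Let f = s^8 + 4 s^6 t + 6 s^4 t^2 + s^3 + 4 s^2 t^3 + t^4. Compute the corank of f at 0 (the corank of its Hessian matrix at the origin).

Hessian at 0 has rank 0.

2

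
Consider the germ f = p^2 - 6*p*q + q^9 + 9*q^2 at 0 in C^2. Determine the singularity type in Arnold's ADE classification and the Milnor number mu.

Type A_{8}, Milnor number mu = 8.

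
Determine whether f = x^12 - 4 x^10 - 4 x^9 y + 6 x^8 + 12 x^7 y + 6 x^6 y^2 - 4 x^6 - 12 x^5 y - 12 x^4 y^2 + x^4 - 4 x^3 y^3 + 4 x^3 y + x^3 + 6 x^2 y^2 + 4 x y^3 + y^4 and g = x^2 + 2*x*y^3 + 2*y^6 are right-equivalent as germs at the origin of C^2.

The Hessian of f at 0 has rank 0. Corank 2; j^3 = x^3 is a perfect cube, so E-series; the 4-jet and mu = 6 give E_6. The Hessian of g at 0 has rank 1. Corank 1: A-series; mu = 5 gives A_5. f is E_6 but g is A_5, hence not right-equivalent.

No.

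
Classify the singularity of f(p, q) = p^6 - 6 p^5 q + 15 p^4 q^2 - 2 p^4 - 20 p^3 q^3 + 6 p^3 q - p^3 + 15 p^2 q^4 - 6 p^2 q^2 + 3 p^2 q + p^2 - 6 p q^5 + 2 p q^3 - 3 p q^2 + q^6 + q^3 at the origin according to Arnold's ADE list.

The Hessian of f at 0 has rank 1. Corank 1: A-series; mu = 2 gives A_2.

A_2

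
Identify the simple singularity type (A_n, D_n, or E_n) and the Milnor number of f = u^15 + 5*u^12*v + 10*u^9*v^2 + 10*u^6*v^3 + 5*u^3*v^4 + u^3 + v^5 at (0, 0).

The Hessian of f at 0 is [[0, 0], [0, 0]] with rank 0, so corank 2. A Groebner basis of the Jacobian ideal J(f) in C{u,v} is {v^4, u^2}; counting standard monomials gives mu = 8. Corank 2; j^3 = u^3 is a perfect cube, so E-series; the 5-jet and mu = 8 give E_8.

Type E8, Milnor number mu = 8.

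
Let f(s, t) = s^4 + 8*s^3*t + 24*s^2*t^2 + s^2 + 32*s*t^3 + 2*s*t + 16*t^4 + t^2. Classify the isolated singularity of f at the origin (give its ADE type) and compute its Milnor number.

Type A3, Milnor number mu = 3.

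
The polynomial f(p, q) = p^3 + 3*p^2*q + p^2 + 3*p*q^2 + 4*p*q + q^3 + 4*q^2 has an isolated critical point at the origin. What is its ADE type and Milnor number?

Type A_2, Milnor number mu = 2.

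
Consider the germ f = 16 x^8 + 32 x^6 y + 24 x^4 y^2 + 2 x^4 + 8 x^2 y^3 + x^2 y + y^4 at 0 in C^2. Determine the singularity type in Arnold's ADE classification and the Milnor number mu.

Type D_5, Milnor number mu = 5.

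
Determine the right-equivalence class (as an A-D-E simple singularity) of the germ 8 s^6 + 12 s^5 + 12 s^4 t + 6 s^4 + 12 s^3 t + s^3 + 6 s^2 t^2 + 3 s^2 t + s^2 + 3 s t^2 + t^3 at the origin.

A_2

The Hessian of f at 0 has rank 1. Corank 1: A-series; mu = 2 gives A_2.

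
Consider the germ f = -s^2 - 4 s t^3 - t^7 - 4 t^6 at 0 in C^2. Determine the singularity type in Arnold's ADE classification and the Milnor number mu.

Type A_{6}, Milnor number mu = 6.

The Hessian of f at 0 has rank 1. Corank 1: A-series; mu = 6 gives A_6.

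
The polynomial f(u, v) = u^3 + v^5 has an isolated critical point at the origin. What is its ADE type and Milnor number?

Type E_{8}, Milnor number mu = 8.

The Hessian of f at 0 has rank 0. Corank 2; j^3 = u^3 is a perfect cube, so E-series; the 5-jet and mu = 8 give E_8.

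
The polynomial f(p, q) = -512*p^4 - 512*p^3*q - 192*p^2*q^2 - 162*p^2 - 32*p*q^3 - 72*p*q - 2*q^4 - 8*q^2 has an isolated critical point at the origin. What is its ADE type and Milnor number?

Type A_3, Milnor number mu = 3.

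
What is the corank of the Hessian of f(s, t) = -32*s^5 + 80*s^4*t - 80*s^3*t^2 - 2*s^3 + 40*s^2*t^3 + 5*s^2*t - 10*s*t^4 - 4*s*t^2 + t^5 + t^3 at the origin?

The Hessian at 0 is [[0, 0], [0, 0]] of rank 0; hence corank 2.

2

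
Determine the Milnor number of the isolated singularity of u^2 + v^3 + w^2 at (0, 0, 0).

The Hessian of f at 0 is [[2, 0, 0], [0, 0, 0], [0, 0, 2]] with rank 2, so corank 1. A Groebner basis of the Jacobian ideal J(f) in C{u,v,w} is {v^2, u, w}; counting standard monomials gives mu = 2. Corank 1: A-series; mu = 2 gives A_2.

2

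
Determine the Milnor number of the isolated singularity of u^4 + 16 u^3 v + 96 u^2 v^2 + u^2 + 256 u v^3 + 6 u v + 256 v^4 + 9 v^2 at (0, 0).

3

The Hessian of f at 0 is [[2, 6], [6, 18]] with rank 1, so corank 1. A Groebner basis of the Jacobian ideal J(f) in C{u,v} is {v^3, u + 3*v}; counting standard monomials gives mu = 3. Corank 1: A-series; mu = 3 gives A_3.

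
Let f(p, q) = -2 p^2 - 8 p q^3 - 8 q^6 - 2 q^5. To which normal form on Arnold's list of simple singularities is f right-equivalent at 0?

A_4

The Hessian of f at 0 has rank 1. Corank 1: A-series; mu = 4 gives A_4.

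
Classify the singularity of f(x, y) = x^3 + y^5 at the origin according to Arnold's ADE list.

The Hessian of f at 0 has rank 0. Corank 2; j^3 = x^3 is a perfect cube, so E-series; the 5-jet and mu = 8 give E_8.

E8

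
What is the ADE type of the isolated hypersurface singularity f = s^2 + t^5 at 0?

The Hessian of f at 0 is [[2, 0], [0, 0]] with rank 1, so corank 1. A Groebner basis of the Jacobian ideal J(f) in C{s,t} is {t^4, s}; counting standard monomials gives mu = 4. Corank 1: A-series; mu = 4 gives A_4.

A_{4}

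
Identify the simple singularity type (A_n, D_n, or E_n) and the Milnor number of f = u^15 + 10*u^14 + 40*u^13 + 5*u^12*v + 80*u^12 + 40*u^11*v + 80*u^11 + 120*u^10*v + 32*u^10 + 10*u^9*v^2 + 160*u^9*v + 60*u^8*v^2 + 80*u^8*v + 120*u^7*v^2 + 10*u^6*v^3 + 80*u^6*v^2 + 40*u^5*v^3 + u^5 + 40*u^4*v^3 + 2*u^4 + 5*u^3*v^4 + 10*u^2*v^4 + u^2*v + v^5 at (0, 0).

Type D6, Milnor number mu = 6.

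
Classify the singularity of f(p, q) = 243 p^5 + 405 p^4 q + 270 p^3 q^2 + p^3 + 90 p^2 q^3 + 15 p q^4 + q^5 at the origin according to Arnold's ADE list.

E_8

The Hessian of f at 0 has rank 0. Corank 2; j^3 = p^3 is a perfect cube, so E-series; the 5-jet and mu = 8 give E_8.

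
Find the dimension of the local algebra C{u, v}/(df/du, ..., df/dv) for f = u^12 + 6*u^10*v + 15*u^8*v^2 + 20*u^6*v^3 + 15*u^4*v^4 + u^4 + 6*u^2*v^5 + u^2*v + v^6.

7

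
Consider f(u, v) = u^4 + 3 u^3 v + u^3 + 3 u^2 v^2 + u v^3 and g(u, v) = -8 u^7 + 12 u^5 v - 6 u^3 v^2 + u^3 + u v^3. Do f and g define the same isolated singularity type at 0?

The Hessian of f at 0 is [[0, 0], [0, 0]] with rank 0, so corank 2. A Groebner basis of the Jacobian ideal J(f) in C{u,v} is {3*u^2 + v^4 + v^3, u^3, u^2*v - u^2 - v^3/3, 2*u^2 + u*v^2 + 2*v^3/3}; counting standard monomials gives mu = 7. Corank 2; j^3 = u^3 is a perfect cube, so E-series; the 4-jet and mu = 7 give E_7. The Hessian of g at 0 is [[0, 0], [0, 0]] with rank 0, so corank 2. A Groebner basis of the Jacobian ideal J(g) in C{u,v} is {u^3, u*v^2, 3*u^2 + v^3}; counting standard monomials gives mu = 7. Corank 2; j^3 = u^3 is a perfect cube, so E-series; the 4-jet and mu = 7 give E_7. Both have type E_7, hence right-equivalent.

Yes.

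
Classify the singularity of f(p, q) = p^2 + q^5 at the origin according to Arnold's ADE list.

A_{4}

The Hessian of f at 0 has rank 1. Corank 1: A-series; mu = 4 gives A_4.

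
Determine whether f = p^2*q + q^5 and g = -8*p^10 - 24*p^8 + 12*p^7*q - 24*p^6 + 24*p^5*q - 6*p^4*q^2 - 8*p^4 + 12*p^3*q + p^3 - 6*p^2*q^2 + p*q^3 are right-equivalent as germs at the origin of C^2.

No.

The Hessian of f at 0 has rank 0. Corank 2; j^3 = p^2*q has shape L^2 M (L != M), so D-series; mu = 6 gives D_6. The Hessian of g at 0 has rank 0. Corank 2; j^3 = p^3 is a perfect cube, so E-series; the 4-jet and mu = 7 give E_7. f is D_6 but g is E_7, hence not right-equivalent.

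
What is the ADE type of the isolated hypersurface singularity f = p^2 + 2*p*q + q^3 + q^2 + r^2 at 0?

The Hessian of f at 0 has rank 2. Corank 1: A-series; mu = 2 gives A_2.

A_2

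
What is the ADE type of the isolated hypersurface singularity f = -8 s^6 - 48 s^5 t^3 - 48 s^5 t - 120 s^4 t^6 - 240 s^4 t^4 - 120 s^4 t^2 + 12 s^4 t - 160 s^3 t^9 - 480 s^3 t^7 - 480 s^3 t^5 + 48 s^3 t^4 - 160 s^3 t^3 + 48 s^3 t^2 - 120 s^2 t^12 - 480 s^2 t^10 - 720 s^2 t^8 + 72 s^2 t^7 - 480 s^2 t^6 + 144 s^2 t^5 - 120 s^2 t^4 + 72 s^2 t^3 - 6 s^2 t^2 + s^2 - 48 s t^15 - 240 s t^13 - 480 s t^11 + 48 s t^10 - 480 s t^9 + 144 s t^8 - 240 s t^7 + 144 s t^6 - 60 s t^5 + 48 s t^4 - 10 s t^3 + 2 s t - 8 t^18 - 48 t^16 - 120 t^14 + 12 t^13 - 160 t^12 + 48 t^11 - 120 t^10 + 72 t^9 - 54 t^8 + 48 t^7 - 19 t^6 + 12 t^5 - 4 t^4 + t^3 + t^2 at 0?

A_2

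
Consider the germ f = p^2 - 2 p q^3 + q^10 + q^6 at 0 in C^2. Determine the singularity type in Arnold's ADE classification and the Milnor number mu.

Type A_{9}, Milnor number mu = 9.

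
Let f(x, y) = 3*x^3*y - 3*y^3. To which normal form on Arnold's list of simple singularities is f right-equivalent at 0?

The Hessian of f at 0 is [[0, 0], [0, 0]] with rank 0, so corank 2. A Groebner basis of the Jacobian ideal J(f) in C{x,y} is {x^3 - 3*y^2, x^2*y, y^3}; counting standard monomials gives mu = 7. Corank 2; j^3 = -3*y^3 is a perfect cube, so E-series; the 4-jet and mu = 7 give E_7.

E_{7}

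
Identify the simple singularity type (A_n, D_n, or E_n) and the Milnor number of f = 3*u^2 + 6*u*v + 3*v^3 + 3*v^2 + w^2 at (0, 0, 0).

Type A2, Milnor number mu = 2.

The Hessian of f at 0 has rank 2. Corank 1: A-series; mu = 2 gives A_2.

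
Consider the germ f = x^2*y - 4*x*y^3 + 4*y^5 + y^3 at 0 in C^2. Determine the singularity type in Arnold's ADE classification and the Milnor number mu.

The Hessian of f at 0 is [[0, 0], [0, 0]] with rank 0, so corank 2. A Groebner basis of the Jacobian ideal J(f) in C{x,y} is {y^3, x^2 + 3*y^2, x*y}; counting standard monomials gives mu = 4. Corank 2; j^3 = y*(x^2 + y^2) splits into three distinct lines over C (the quadratic factor has nonzero discriminant), so D_4.

Type D_4, Milnor number mu = 4.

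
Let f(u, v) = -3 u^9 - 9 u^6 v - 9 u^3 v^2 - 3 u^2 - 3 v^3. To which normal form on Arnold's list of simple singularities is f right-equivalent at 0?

A2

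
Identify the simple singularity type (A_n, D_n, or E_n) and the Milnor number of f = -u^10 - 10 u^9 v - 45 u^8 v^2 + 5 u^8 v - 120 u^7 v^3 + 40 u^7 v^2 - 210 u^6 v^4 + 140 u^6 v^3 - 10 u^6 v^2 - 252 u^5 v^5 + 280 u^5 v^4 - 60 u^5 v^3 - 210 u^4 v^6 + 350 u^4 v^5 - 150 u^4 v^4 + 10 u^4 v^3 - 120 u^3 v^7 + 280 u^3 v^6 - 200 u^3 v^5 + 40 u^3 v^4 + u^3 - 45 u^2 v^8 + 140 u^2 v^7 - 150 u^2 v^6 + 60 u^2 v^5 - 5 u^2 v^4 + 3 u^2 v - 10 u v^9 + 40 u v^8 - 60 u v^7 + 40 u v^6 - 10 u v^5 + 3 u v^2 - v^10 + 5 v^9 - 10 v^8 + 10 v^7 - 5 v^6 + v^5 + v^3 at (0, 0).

The Hessian of f at 0 has rank 0. Corank 2; j^3 = (u + v)^3 is a perfect cube, so E-series; the 5-jet and mu = 8 give E_8.

Type E_8, Milnor number mu = 8.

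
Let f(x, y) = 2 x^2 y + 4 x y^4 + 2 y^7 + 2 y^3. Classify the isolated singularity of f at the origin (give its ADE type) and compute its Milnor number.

Type D_{4}, Milnor number mu = 4.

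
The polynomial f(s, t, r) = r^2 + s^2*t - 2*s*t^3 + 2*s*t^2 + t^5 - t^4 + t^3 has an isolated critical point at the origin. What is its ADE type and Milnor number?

Type D_{5}, Milnor number mu = 5.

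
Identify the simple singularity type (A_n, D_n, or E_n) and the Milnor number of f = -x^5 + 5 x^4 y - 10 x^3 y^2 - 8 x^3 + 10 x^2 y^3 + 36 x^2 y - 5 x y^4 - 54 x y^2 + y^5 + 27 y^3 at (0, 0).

Type E_{8}, Milnor number mu = 8.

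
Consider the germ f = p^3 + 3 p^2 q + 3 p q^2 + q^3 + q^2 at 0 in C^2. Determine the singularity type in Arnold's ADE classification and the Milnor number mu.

The Hessian of f at 0 is [[0, 0], [0, 2]] with rank 1, so corank 1. A Groebner basis of the Jacobian ideal J(f) in C{p,q} is {p^2, q}; counting standard monomials gives mu = 2. Corank 1: A-series; mu = 2 gives A_2.

Type A_2, Milnor number mu = 2.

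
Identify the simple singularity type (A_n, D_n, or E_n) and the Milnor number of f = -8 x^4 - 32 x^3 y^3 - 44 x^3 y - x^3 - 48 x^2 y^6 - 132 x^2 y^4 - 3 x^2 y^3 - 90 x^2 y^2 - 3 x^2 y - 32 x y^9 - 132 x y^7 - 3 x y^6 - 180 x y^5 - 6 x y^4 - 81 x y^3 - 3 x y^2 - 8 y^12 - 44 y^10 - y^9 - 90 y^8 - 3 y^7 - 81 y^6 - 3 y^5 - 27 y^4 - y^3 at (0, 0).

Type E_7, Milnor number mu = 7.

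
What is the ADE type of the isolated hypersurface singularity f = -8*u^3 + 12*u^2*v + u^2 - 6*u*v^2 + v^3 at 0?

A_2

The Hessian of f at 0 is [[2, 0], [0, 0]] with rank 1, so corank 1. A Groebner basis of the Jacobian ideal J(f) in C{u,v} is {v^2, u}; counting standard monomials gives mu = 2. Corank 1: A-series; mu = 2 gives A_2.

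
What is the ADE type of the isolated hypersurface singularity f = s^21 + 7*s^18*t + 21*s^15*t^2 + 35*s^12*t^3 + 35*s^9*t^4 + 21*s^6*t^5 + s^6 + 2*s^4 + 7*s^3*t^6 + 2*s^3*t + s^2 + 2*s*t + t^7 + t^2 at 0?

A6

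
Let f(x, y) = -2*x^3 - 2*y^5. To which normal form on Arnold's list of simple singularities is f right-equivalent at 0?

The Hessian of f at 0 has rank 0. Corank 2; j^3 = -2*x^3 is a perfect cube, so E-series; the 5-jet and mu = 8 give E_8.

E_{8}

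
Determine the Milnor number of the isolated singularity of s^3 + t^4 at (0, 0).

6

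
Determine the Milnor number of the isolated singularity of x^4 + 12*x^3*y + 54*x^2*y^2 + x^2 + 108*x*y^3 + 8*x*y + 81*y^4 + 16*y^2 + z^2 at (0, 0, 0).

The Hessian of f at 0 has rank 2. Corank 1: A-series; mu = 3 gives A_3.

3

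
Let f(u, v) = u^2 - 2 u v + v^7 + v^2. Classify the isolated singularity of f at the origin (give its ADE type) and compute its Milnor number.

The Hessian of f at 0 is [[2, -2], [-2, 2]] with rank 1, so corank 1. A Groebner basis of the Jacobian ideal J(f) in C{u,v} is {v^6, u - v}; counting standard monomials gives mu = 6. Corank 1: A-series; mu = 6 gives A_6.

Type A_6, Milnor number mu = 6.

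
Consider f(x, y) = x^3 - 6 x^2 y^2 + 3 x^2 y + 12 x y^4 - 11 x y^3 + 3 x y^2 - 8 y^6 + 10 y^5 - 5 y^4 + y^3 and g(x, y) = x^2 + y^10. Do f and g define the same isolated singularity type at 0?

No.

The Hessian of f at 0 is [[0, 0], [0, 0]] with rank 0, so corank 2. A Groebner basis of the Jacobian ideal J(f) in C{x,y} is {-x^2/4 - x*y/2 + y^4 - y^3/12 - y^2/4, x^3 - 7*x^2/4 - 7*x*y/2 + 5*y^3/12 - 7*y^2/4, x^2*y + 13*x^2/12 + 13*x*y/6 - 23*y^3/36 + 13*y^2/12, -x^2/2 + x*y^2 - x*y + 5*y^3/6 - y^2/2}; counting standard monomials gives mu = 7. Corank 2; j^3 = (x + y)^3 is a perfect cube, so E-series; the 4-jet and mu = 7 give E_7. The Hessian of g at 0 is [[2, 0], [0, 0]] with rank 1, so corank 1. A Groebner basis of the Jacobian ideal J(g) in C{x,y} is {y^9, x}; counting standard monomials gives mu = 9. Corank 1: A-series; mu = 9 gives A_9. f is E_7 but g is A_9, hence not right-equivalent.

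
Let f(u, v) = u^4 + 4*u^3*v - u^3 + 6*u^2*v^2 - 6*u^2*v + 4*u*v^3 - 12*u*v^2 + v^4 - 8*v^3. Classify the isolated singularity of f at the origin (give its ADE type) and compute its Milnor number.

Type E6, Milnor number mu = 6.

The Hessian of f at 0 has rank 0. Corank 2; j^3 = -(u + 2*v)^3 is a perfect cube, so E-series; the 4-jet and mu = 6 give E_6.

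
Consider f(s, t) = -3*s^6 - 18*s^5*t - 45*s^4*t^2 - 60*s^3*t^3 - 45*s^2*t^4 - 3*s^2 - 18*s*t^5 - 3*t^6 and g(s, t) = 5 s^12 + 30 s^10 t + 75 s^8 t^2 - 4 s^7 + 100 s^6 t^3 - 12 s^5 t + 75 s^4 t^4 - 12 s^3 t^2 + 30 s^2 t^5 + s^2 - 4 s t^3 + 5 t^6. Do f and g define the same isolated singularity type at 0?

Yes.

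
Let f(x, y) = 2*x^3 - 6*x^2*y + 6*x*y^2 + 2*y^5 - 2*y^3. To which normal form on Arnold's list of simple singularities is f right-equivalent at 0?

E_8

The Hessian of f at 0 has rank 0. Corank 2; j^3 = 2*(x - y)^3 is a perfect cube, so E-series; the 5-jet and mu = 8 give E_8.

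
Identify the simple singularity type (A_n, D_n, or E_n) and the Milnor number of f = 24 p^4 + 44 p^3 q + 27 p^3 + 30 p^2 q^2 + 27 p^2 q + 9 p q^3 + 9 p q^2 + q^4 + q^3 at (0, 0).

Type E_7, Milnor number mu = 7.

The Hessian of f at 0 has rank 0. Corank 2; j^3 = (3*p + q)^3 is a perfect cube, so E-series; the 4-jet and mu = 7 give E_7.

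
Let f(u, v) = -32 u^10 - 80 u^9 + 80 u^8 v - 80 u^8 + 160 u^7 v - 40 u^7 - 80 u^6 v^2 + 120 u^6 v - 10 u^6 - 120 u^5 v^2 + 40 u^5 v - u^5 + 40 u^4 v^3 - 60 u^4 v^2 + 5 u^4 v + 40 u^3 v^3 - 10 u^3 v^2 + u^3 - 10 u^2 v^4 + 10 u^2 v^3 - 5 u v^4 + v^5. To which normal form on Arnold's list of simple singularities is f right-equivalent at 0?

The Hessian of f at 0 is [[0, 0], [0, 0]] with rank 0, so corank 2. A Groebner basis of the Jacobian ideal J(f) in C{u,v} is {v^5, u*v^3 - v^4/4, u^2}; counting standard monomials gives mu = 8. Corank 2; j^3 = u^3 is a perfect cube, so E-series; the 5-jet and mu = 8 give E_8.

E_8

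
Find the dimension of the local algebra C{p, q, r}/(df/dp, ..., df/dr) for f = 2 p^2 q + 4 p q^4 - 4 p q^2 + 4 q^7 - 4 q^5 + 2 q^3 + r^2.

8

The Hessian of f at 0 has rank 1. Corank 2; j^3 = 2*q*(p - q)^2 has shape L^2 M (L != M), so D-series; mu = 8 gives D_8.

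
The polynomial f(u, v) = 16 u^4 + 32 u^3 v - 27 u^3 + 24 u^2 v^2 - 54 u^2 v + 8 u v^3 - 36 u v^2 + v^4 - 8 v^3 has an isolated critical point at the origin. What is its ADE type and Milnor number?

Type E_{6}, Milnor number mu = 6.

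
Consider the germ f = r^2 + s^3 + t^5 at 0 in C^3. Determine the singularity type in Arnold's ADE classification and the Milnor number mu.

Type E8, Milnor number mu = 8.

The Hessian of f at 0 has rank 1. Corank 2; j^3 = s^3 is a perfect cube, so E-series; the 5-jet and mu = 8 give E_8.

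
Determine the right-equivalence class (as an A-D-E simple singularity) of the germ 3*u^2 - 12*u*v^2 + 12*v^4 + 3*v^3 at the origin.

A2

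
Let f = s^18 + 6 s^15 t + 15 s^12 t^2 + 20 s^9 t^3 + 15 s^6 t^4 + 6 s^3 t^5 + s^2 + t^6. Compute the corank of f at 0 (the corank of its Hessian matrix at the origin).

Hessian at 0 has rank 1.

1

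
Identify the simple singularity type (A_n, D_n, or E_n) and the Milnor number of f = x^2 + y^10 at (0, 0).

The Hessian of f at 0 has rank 1. Corank 1: A-series; mu = 9 gives A_9.

Type A9, Milnor number mu = 9.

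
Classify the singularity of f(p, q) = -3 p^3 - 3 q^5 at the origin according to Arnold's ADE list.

E_8

The Hessian of f at 0 has rank 0. Corank 2; j^3 = -3*p^3 is a perfect cube, so E-series; the 5-jet and mu = 8 give E_8.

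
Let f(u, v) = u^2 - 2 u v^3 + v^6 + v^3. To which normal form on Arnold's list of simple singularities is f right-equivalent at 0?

A_2

The Hessian of f at 0 is [[2, 0], [0, 0]] with rank 1, so corank 1. A Groebner basis of the Jacobian ideal J(f) in C{u,v} is {v^2, u}; counting standard monomials gives mu = 2. Corank 1: A-series; mu = 2 gives A_2.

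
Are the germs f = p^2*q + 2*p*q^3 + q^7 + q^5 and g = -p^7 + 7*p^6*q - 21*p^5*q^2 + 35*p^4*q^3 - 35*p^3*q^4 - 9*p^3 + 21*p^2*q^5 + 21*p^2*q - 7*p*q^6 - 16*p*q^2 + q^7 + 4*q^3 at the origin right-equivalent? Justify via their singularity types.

Yes.

The Hessian of f at 0 is [[0, 0], [0, 0]] with rank 0, so corank 2. A Groebner basis of the Jacobian ideal J(f) in C{p,q} is {p^2*q^2 + p^2/7 + p*q^2/7, p^3 - p^2/7 - p*q^2/7, p*q + q^3}; counting standard monomials gives mu = 8. Corank 2; j^3 = p^2*q has shape L^2 M (L != M), so D-series; mu = 8 gives D_8. The Hessian of g at 0 is [[0, 0], [0, 0]] with rank 0, so corank 2. A Groebner basis of the Jacobian ideal J(g) in C{p,q} is {2187*p*q/7 + q^6 - 1458*q^2/7, p*q^2 - 2*q^3/3, p^2 - 5*p*q/3 + 2*q^2/3}; counting standard monomials gives mu = 8. Corank 2; j^3 = -(p - q)*(3*p - 2*q)^2 has shape L^2 M (L != M), so D-series; mu = 8 gives D_8. Both have type D_8, hence right-equivalent.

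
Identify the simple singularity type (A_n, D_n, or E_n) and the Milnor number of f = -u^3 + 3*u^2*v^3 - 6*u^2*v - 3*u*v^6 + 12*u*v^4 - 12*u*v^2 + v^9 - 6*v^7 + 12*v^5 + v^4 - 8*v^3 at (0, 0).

Type E6, Milnor number mu = 6.

The Hessian of f at 0 is [[0, 0], [0, 0]] with rank 0, so corank 2. A Groebner basis of the Jacobian ideal J(f) in C{u,v} is {v^3, u^2 + 4*u*v + 4*v^2}; counting standard monomials gives mu = 6. Corank 2; j^3 = -(u + 2*v)^3 is a perfect cube, so E-series; the 4-jet and mu = 6 give E_6.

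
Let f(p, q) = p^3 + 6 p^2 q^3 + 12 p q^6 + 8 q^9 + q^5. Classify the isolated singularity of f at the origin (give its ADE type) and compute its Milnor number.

Type E_8, Milnor number mu = 8.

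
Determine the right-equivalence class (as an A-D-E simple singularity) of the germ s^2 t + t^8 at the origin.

The Hessian of f at 0 has rank 0. Corank 2; j^3 = s^2*t has shape L^2 M (L != M), so D-series; mu = 9 gives D_9.

D_{9}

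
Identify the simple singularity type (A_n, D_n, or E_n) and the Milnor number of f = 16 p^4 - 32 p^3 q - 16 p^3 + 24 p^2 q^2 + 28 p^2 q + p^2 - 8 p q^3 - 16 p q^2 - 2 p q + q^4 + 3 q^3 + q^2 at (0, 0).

Type A2, Milnor number mu = 2.

The Hessian of f at 0 is [[2, -2], [-2, 2]] with rank 1, so corank 1. A Groebner basis of the Jacobian ideal J(f) in C{p,q} is {q^2, p - q}; counting standard monomials gives mu = 2. Corank 1: A-series; mu = 2 gives A_2.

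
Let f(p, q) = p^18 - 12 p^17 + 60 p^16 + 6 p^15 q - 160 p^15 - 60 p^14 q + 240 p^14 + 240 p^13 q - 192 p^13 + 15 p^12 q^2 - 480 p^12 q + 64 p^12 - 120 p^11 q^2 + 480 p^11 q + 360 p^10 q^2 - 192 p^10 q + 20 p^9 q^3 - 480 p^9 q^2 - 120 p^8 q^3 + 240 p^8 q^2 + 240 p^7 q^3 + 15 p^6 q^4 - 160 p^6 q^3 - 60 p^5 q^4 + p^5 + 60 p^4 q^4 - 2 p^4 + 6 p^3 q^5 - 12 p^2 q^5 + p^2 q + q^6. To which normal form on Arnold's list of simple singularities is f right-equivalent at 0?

The Hessian of f at 0 is [[0, 0], [0, 0]] with rank 0, so corank 2. A Groebner basis of the Jacobian ideal J(f) in C{p,q} is {p^2/6 + q^5, p^3, p*q}; counting standard monomials gives mu = 7. Corank 2; j^3 = p^2*q has shape L^2 M (L != M), so D-series; mu = 7 gives D_7.

D_{7}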